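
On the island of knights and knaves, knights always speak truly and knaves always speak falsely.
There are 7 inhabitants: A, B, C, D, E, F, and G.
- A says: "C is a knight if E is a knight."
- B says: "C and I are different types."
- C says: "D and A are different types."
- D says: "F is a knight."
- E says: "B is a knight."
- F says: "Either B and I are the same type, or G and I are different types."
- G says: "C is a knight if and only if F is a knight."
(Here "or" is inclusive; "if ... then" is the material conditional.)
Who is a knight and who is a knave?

A is a knight, and the claim "C is a knight if E is a knight" is indeed True.
B is a knave, so "C and I are different types" must be False — and it is.
As a knave, C's statement "D and A are different types" should be False; it is.
D is a knight; "F is a knight" is True, as required.
E (knave): "B is a knight" — False. ✓
As a knight, F's statement "either B and I are the same type, or G and I are different types" should be True; it is.
As a knave, G's statement "C is a knight if and only if F is a knight" should be False; it is.

A is a knight, B is a knave, C is a knave, D is a knight, E is a knave, F is a knight, and G is a knave.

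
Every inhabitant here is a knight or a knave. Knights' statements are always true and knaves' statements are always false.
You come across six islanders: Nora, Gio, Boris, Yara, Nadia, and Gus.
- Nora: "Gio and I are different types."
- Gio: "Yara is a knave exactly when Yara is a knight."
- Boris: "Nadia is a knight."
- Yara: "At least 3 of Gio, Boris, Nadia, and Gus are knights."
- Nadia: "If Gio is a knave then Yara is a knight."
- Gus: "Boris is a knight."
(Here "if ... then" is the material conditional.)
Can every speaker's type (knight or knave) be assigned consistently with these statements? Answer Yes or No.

Yes

One consistent assignment: Nora=knight, Gio=knave, Boris=knight, Yara=knight, Nadia=knight, Gus=knight.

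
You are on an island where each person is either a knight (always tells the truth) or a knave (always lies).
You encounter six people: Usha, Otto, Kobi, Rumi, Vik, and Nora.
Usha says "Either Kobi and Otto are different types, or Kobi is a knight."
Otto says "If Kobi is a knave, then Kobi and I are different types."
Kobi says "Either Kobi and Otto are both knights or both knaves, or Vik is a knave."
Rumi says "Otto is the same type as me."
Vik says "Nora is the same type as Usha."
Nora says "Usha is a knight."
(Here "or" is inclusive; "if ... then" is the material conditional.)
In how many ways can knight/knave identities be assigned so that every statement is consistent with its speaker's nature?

Consistent assignments:
  Usha=knight, Otto=knight, Kobi=knight, Rumi=knight, Vik=knight, Nora=knight
  Usha=knight, Otto=knight, Kobi=knight, Rumi=knave, Vik=knight, Nora=knight
  Usha=knight, Otto=knight, Kobi=knave, Rumi=knight, Vik=knight, Nora=knight
  Usha=knight, Otto=knight, Kobi=knave, Rumi=knave, Vik=knight, Nora=knight

4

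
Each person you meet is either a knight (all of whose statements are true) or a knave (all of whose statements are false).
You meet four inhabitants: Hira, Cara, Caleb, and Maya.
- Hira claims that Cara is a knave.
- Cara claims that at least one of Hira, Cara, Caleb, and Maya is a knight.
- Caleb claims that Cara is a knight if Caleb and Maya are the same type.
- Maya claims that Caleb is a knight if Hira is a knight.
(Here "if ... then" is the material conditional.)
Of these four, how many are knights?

The unique consistent assignment is Hira=knave, Cara=knight, Caleb=knight, Maya=knight.
That has 3 knights.

3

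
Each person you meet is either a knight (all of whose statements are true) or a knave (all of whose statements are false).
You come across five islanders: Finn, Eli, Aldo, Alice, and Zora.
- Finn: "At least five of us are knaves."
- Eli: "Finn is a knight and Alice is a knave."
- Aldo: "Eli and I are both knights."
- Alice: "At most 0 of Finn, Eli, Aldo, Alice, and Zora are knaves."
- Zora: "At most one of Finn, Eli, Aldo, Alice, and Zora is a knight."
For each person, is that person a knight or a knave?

Finn is a knave, so "at least five of us are knaves" must be False — and it is.
Eli is a knave, so "Finn is a knight and Alice is a knave" must be False — and it is.
Aldo is a knave, so "Eli and I are both knights" must be False — and it is.
Alice (knave): "at most 0 of Finn, Eli, Aldo, Alice, and Zora are knaves" — False. ✓
Zora is a knight, so "at most one of Finn, Eli, Aldo, Alice, and Zora is a knight" must be true — and it is.

Knights: Zora. Knaves: Finn, Eli, Aldo, and Alice.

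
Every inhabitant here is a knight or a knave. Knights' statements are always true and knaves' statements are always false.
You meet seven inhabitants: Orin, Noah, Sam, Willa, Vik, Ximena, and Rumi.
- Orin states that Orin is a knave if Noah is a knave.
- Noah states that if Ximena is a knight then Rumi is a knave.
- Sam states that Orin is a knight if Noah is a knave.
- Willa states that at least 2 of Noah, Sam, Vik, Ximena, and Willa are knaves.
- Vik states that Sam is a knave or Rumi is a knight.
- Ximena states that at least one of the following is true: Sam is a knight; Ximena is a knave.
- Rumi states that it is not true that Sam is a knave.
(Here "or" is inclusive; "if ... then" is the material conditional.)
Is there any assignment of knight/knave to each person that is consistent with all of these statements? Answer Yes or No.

Checking all 128 assignments, each has at least one speaker whose statement's truth value contradicts their type.

No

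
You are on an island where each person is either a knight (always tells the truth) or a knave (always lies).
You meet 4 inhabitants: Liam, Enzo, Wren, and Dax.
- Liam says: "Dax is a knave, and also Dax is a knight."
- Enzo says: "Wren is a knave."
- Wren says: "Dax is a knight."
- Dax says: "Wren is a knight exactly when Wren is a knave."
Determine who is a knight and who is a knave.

Liam is a knave, Enzo is a knight, Wren is a knave, and Dax is a knave.

As a knave, Liam's statement "Dax is a knave, and also Dax is a knight" should be false; it is.
Enzo (knight): "Wren is a knave" — True. ✓
Wren (knave): "Dax is a knight" — false. ✓
Since Dax is a knave, "Wren is a knight exactly when Wren is a knave" needs to be false, which holds.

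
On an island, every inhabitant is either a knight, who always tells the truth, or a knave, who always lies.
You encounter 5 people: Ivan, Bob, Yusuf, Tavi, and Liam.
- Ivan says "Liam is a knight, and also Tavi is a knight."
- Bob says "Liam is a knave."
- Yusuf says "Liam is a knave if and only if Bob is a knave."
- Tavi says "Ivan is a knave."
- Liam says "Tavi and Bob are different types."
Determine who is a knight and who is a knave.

As a knave, Ivan's statement "Liam is a knight, and also Tavi is a knight" should be False; it is.
Bob is a knight, and the claim "Liam is a knave" is indeed true.
Yusuf is a knave, so "Liam is a knave if and only if Bob is a knave" must be False — and it is.
Tavi is a knight; "Ivan is a knave" is true, as required.
Liam is a knave, and the claim "Tavi and Bob are different types" is indeed False.

Knights: Bob and Tavi. Knaves: Ivan, Yusuf, and Liam.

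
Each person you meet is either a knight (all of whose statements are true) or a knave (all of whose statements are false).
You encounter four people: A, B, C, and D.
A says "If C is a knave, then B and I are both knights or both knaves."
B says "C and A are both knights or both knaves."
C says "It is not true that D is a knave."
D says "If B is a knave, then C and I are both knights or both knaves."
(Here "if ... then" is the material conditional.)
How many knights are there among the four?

4

The unique consistent assignment is A=knight, B=knight, C=knight, D=knight.
That has 4 knights.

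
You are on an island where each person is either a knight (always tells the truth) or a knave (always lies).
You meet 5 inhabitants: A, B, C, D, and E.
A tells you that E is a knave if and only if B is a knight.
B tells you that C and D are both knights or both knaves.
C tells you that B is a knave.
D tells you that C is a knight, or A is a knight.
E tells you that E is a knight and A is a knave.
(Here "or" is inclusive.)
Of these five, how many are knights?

2

The unique consistent assignment is A=knave, B=knight, C=knave, D=knave, E=knight.
That has 2 knights.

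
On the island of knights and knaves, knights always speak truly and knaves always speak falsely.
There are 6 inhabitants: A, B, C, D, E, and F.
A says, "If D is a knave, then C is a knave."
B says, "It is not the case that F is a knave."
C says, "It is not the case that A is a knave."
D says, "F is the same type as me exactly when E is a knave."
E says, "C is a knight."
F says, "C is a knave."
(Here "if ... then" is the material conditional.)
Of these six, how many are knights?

The unique consistent assignment is A=knight, B=knave, C=knight, D=knight, E=knight, F=knave.
That has 4 knights.

4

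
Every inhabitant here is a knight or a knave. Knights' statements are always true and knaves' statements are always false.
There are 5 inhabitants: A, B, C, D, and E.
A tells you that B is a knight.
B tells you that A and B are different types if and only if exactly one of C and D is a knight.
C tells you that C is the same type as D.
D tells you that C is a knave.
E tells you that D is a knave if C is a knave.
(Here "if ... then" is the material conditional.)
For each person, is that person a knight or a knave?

Suppose A is a knight. Then A's statement "B is a knight" would have to be true. Checking the 16 ways to assign the others, none is consistent with every speaker.
(For instance, with B=knave, C=knave, D=knight, E=knave, A's claim "B is a knight" comes out false where it would need to be true.)
So A must be a knave, making "B is a knight" false. Taking A=knave, B=knave, C=knave, D=knight, E=knave, each remaining statement checks out:
  B (knave): "A and B are different types if and only if exactly one of C and D is a knight" — false. ✓
  C (knave): "C is the same type as D" — false. ✓
  D (knight): "C is a knave" — true. ✓
  E (knave): "D is a knave if C is a knave" — false. ✓
This is the unique consistent assignment.

A is a knave, B is a knave, C is a knave, D is a knight, and E is a knave.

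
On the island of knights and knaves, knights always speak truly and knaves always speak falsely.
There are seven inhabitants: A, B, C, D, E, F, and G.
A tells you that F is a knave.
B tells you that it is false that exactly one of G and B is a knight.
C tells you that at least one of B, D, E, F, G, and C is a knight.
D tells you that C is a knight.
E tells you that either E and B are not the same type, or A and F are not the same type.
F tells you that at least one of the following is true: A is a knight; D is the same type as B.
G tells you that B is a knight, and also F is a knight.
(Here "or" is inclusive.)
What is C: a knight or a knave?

C is a knight.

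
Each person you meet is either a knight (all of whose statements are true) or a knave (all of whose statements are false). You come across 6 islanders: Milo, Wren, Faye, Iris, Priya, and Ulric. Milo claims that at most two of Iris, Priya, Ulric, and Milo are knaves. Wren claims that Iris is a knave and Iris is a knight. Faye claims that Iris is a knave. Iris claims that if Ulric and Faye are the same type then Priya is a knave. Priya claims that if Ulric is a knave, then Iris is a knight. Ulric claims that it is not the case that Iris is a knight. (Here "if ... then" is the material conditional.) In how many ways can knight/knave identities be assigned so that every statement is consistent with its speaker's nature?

1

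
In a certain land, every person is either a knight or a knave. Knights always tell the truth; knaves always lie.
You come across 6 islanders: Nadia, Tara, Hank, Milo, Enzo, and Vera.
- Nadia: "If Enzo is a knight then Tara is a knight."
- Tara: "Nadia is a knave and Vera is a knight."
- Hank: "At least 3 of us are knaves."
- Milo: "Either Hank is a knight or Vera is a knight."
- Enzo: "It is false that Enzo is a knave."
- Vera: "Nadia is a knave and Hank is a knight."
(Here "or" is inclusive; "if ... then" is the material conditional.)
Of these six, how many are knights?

The unique consistent assignment is Nadia=knight, Tara=knave, Hank=knight, Milo=knight, Enzo=knave, Vera=knave.
That has 3 knights.

3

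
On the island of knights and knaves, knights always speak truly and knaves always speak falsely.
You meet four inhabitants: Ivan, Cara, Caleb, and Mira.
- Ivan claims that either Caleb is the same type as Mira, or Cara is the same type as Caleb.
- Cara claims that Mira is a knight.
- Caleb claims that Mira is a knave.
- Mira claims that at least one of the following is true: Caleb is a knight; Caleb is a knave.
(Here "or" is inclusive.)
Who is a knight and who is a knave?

Knights: Cara and Mira. Knaves: Ivan and Caleb.

Suppose Ivan is a knight. Then Ivan's statement "either Caleb is the same type as Mira, or Cara is the same type as Caleb" would have to be true. Checking the 8 ways to assign the others, none is consistent with every speaker.
(For instance, with Cara=knight, Caleb=knave, Mira=knight, Ivan's claim "either Caleb is the same type as Mira, or Cara is the same type as Caleb" comes out false where it would need to be true.)
So Ivan must be a knave, making "either Caleb is the same type as Mira, or Cara is the same type as Caleb" false. Taking Ivan=knave, Cara=knight, Caleb=knave, Mira=knight, each remaining statement checks out:
  Cara (knight): "Mira is a knight" — true. ✓
  Caleb (knave): "Mira is a knave" — false. ✓
  Mira (knight): "at least one of the following is true: Caleb is a knight; Caleb is a knave" — true. ✓
This is the unique consistent assignment.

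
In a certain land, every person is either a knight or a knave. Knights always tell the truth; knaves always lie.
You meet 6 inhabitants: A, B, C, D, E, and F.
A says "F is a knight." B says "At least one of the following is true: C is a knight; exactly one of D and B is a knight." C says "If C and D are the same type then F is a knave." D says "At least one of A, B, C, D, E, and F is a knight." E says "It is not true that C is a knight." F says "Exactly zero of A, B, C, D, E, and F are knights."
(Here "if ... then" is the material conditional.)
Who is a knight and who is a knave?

A is a knave, B is a knight, C is a knight, D is a knight, E is a knave, and F is a knave.

A is a knave, and the claim "F is a knight" is indeed False.
B (knight): "at least one of the following is true: C is a knight; exactly one of D and B is a knight" — true. ✓
C is a knight; "if C and D are the same type then F is a knave" is true, as required.
Since D is a knight, "at least one of A, B, C, D, E, and F is a knight" needs to be true, which holds.
E is a knave, and the claim "it is not true that C is a knight" is indeed False.
F is a knave, so "exactly zero of A, B, C, D, E, and F are knights" must be False — and it is.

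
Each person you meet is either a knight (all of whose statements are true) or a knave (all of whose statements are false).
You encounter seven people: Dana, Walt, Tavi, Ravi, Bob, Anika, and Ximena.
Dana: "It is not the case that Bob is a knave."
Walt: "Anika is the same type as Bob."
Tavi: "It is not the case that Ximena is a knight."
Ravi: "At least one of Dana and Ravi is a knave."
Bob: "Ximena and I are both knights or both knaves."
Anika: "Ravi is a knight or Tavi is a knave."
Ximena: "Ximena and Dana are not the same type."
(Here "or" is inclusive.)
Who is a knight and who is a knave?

Dana (knave): "it is not the case that Bob is a knave" — False. ✓
Walt (knave): "Anika is the same type as Bob" — False. ✓
Tavi is a knave, and the claim "it is not the case that Ximena is a knight" is indeed False.
Ravi is a knight, so "at least one of Dana and Ravi is a knave" must be true — and it is.
Bob (knave): "Ximena and I are both knights or both knaves" — False. ✓
Since Anika is a knight, "Ravi is a knight or Tavi is a knave" needs to be true, which holds.
As a knight, Ximena's statement "Ximena and Dana are not the same type" should be true; it is.

Dana is a knave, Walt is a knave, Tavi is a knave, Ravi is a knight, Bob is a knave, Anika is a knight, and Ximena is a knight.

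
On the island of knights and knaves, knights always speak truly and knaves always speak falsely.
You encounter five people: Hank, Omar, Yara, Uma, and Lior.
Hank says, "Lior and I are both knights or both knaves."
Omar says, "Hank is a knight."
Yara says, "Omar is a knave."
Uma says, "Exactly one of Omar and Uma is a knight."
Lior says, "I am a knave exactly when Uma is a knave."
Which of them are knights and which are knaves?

Knights: Yara, Uma, and Lior. Knaves: Hank and Omar.

Suppose Hank is a knight. Then Hank's statement "Lior and I are both knights or both knaves" would have to be true. Checking the 16 ways to assign the others, none is consistent with every speaker.
(For instance, with Omar=knave, Yara=knight, Uma=knight, Lior=knight, Omar's claim "Hank is a knight" comes out true where it would need to be false.)
So Hank must be a knave, making "Lior and I are both knights or both knaves" false. Taking Hank=knave, Omar=knave, Yara=knight, Uma=knight, Lior=knight, each remaining statement checks out:
  Omar (knave): "Hank is a knight" — false. ✓
  Yara (knight): "Omar is a knave" — true. ✓
  Uma (knight): "exactly one of Omar and Uma is a knight" — true. ✓
  Lior (knight): "I am a knave exactly when Uma is a knave" — true. ✓
This is the unique consistent assignment.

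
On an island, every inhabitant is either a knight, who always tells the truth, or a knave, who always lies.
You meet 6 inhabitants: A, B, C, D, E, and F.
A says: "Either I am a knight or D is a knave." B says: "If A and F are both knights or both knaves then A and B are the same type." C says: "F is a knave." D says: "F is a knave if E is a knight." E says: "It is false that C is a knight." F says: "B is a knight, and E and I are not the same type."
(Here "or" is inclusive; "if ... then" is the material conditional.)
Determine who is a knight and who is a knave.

A (knight): "either I am a knight or D is a knave" — true. ✓
B is a knight, so "if A and F are both knights or both knaves then A and B are the same type" must be true — and it is.
C (knight): "F is a knave" — true. ✓
D (knight): "F is a knave if E is a knight" — true. ✓
As a knave, E's statement "it is false that C is a knight" should be False; it is.
F (knave): "B is a knight, and E and I are not the same type" — False. ✓

A is a knight, B is a knight, C is a knight, D is a knight, E is a knave, and F is a knave.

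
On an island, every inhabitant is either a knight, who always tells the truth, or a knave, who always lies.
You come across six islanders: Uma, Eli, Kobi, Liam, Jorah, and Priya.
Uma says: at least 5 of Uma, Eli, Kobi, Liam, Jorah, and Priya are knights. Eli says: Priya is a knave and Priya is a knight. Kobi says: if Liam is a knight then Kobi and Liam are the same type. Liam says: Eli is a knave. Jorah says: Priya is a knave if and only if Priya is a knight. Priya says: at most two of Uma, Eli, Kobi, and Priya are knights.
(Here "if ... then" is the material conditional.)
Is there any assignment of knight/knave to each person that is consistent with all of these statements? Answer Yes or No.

Yes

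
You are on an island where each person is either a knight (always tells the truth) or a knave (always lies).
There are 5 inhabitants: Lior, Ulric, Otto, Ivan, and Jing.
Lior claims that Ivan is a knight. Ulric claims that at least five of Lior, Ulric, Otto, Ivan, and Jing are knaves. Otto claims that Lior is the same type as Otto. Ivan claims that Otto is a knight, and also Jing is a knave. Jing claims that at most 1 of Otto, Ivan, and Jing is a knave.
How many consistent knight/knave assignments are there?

0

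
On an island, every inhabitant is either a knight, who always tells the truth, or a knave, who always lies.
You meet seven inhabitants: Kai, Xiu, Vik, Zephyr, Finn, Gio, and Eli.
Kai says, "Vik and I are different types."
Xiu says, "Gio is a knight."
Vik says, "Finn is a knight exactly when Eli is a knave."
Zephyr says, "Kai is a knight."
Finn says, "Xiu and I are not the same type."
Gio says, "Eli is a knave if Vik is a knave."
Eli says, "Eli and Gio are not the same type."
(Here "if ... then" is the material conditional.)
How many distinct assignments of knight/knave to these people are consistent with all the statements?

2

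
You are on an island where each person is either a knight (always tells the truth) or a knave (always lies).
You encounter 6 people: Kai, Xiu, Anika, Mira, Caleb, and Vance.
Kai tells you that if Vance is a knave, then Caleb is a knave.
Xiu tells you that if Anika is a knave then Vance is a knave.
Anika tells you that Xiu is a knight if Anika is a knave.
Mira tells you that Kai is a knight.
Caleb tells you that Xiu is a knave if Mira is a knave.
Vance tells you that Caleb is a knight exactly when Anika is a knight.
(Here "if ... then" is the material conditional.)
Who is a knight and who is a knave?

Kai is a knight, Xiu is a knight, Anika is a knight, Mira is a knight, Caleb is a knight, and Vance is a knight.

Kai is a knight, so "if Vance is a knave, then Caleb is a knave" must be true — and it is.
Xiu is a knight; "if Anika is a knave then Vance is a knave" is true, as required.
Anika is a knight, and the claim "Xiu is a knight if Anika is a knave" is indeed true.
Since Mira is a knight, "Kai is a knight" needs to be true, which holds.
As a knight, Caleb's statement "Xiu is a knave if Mira is a knave" should be true; it is.
Vance (knight): "Caleb is a knight exactly when Anika is a knight" — true. ✓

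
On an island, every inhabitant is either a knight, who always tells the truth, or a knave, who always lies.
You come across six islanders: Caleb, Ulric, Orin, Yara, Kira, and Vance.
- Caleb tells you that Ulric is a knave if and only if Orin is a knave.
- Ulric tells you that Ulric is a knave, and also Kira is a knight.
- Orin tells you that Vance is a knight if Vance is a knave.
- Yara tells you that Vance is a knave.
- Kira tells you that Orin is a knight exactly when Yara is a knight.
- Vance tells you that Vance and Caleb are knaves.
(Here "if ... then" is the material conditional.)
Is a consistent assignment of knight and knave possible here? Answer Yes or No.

Yes

One consistent assignment: Caleb=knight, Ulric=knave, Orin=knave, Yara=knight, Kira=knave, Vance=knave.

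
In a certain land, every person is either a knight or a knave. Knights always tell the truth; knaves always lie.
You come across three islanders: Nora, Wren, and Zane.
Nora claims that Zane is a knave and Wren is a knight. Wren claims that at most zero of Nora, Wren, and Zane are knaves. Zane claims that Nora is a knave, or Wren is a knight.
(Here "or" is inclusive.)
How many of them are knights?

1

The unique consistent assignment is Nora=knave, Wren=knave, Zane=knight.
That has 1 knight.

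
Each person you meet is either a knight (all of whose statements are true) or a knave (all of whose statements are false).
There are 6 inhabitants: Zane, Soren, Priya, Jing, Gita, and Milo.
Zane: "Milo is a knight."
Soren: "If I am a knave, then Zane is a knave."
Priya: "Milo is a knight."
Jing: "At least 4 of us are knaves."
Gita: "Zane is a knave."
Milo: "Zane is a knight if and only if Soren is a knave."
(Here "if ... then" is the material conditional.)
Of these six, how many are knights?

3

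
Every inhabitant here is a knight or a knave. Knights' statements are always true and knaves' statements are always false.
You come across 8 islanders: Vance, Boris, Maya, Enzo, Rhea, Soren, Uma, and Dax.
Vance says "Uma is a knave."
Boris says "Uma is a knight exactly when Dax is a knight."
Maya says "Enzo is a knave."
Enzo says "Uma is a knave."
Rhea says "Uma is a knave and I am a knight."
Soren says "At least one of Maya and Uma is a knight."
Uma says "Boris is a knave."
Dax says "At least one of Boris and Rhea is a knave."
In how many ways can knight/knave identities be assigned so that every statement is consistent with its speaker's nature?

1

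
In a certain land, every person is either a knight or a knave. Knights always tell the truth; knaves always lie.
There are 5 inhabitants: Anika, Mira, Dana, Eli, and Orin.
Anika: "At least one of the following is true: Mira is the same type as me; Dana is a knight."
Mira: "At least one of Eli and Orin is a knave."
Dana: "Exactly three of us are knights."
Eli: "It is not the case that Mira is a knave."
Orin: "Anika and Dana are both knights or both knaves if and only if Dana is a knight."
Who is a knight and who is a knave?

Anika (knave): "at least one of the following is true: Mira is the same type as me; Dana is a knight" — false. ✓
Mira is a knight; "at least one of Eli and Orin is a knave" is true, as required.
Dana is a knave; "exactly three of us are knights" is false, as required.
Eli is a knight, so "it is not the case that Mira is a knave" must be true — and it is.
As a knave, Orin's statement "Anika and Dana are both knights or both knaves if and only if Dana is a knight" should be false; it is.

Anika is a knave, Mira is a knight, Dana is a knave, Eli is a knight, and Orin is a knave.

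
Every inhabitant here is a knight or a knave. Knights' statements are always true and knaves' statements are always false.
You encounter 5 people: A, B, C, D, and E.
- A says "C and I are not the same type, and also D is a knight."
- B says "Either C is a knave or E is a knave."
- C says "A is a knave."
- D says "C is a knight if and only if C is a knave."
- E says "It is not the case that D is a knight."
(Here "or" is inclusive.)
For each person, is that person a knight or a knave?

A is a knave, B is a knave, C is a knight, D is a knave, and E is a knight.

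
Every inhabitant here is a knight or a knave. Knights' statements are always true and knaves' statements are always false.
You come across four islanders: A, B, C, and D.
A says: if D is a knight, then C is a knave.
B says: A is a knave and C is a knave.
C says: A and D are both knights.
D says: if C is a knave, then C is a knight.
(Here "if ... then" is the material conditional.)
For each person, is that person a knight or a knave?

A is a knight, B is a knave, C is a knave, and D is a knave.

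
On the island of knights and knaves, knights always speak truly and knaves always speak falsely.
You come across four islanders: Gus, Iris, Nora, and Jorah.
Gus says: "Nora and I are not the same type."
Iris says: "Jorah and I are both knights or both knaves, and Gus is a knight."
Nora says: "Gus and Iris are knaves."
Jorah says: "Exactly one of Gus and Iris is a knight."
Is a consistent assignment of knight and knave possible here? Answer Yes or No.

Yes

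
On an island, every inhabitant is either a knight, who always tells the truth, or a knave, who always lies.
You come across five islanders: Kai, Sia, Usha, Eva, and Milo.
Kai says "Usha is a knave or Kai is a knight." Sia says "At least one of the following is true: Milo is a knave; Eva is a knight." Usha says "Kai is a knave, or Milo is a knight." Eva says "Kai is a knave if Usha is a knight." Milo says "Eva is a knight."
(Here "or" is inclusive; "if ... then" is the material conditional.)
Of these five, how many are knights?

The unique consistent assignment is Kai=knave, Sia=knight, Usha=knight, Eva=knight, Milo=knight.
That has 4 knights.

4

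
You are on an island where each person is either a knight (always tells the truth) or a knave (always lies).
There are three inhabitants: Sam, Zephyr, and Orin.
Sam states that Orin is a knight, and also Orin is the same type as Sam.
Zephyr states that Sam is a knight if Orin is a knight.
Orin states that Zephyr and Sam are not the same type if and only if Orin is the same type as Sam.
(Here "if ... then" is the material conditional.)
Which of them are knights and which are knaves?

Suppose Sam is a knight. Then Sam's statement "Orin is a knight, and also Orin is the same type as Sam" would have to be true. Checking the 4 ways to assign the others, none is consistent with every speaker.
(For instance, with Zephyr=knave, Orin=knight, Zephyr's claim "Sam is a knight if Orin is a knight" comes out true where it would need to be false.)
So Sam must be a knave, making "Orin is a knight, and also Orin is the same type as Sam" false. Taking Sam=knave, Zephyr=knave, Orin=knight, each remaining statement checks out:
  Zephyr (knave): "Sam is a knight if Orin is a knight" — false. ✓
  Orin (knight): "Zephyr and Sam are not the same type if and only if Orin is the same type as Sam" — true. ✓
This is the unique consistent assignment.

Sam is a knave, Zephyr is a knave, and Orin is a knight.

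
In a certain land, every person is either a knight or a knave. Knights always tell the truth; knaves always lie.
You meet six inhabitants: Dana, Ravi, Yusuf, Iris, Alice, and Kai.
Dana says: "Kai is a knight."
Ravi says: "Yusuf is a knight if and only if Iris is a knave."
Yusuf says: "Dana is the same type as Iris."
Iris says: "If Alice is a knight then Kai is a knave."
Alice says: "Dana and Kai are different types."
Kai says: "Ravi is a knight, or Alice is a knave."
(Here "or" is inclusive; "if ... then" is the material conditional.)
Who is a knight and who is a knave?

Dana is a knight, Ravi is a knave, Yusuf is a knight, Iris is a knight, Alice is a knave, and Kai is a knight.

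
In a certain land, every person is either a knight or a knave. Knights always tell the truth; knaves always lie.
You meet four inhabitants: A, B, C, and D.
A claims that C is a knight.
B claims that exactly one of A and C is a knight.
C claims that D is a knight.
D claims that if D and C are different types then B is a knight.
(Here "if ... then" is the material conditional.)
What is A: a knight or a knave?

A is a knight.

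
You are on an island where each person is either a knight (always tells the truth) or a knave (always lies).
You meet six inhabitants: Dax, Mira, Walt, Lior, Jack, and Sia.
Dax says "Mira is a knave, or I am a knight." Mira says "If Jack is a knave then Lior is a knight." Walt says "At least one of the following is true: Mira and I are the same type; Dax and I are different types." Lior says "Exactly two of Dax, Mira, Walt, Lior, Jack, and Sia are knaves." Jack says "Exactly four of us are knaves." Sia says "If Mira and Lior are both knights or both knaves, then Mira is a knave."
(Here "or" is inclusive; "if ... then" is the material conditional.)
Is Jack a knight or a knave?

Consistent assignments: {Dax=knight, Mira=knight, Walt=knight, Lior=knight, Jack=knave, Sia=knave}
In every consistent assignment, Jack is a knave.

Jack is a knave.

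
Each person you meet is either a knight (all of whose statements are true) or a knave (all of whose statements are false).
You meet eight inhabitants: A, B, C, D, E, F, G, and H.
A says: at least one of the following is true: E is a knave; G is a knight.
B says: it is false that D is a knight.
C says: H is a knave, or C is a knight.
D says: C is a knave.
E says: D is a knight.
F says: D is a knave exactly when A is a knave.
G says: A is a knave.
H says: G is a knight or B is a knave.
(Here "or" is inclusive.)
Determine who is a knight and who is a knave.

A is a knight, B is a knight, C is a knight, D is a knave, E is a knave, F is a knave, G is a knave, and H is a knave.

A is a knight, so "at least one of the following is true: E is a knave; G is a knight" must be true — and it is.
B is a knight, so "it is false that D is a knight" must be true — and it is.
C is a knight, so "H is a knave, or C is a knight" must be true — and it is.
Since D is a knave, "C is a knave" needs to be False, which holds.
E is a knave, and the claim "D is a knight" is indeed False.
Since F is a knave, "D is a knave exactly when A is a knave" needs to be False, which holds.
Since G is a knave, "A is a knave" needs to be False, which holds.
H is a knave; "G is a knight or B is a knave" is False, as required.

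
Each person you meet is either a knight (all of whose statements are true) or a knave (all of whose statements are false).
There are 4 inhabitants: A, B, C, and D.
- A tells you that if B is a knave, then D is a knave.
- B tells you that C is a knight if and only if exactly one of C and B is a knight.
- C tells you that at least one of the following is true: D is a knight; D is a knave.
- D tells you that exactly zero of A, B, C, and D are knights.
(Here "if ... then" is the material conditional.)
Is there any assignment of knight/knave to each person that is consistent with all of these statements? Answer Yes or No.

Checking all 16 assignments, each has at least one speaker whose statement's truth value contradicts their type.

No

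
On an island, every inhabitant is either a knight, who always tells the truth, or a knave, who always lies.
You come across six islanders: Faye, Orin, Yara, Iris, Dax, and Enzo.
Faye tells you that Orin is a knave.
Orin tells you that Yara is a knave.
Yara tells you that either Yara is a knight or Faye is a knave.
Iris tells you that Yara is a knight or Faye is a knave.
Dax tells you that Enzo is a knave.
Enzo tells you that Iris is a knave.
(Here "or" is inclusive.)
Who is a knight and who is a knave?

Faye is a knight, Orin is a knave, Yara is a knight, Iris is a knight, Dax is a knight, and Enzo is a knave.

As a knight, Faye's statement "Orin is a knave" should be true; it is.
Orin is a knave, so "Yara is a knave" must be false — and it is.
Yara (knight): "either Yara is a knight or Faye is a knave" — true. ✓
As a knight, Iris's statement "Yara is a knight or Faye is a knave" should be true; it is.
Since Dax is a knight, "Enzo is a knave" needs to be true, which holds.
Enzo is a knave, so "Iris is a knave" must be false — and it is.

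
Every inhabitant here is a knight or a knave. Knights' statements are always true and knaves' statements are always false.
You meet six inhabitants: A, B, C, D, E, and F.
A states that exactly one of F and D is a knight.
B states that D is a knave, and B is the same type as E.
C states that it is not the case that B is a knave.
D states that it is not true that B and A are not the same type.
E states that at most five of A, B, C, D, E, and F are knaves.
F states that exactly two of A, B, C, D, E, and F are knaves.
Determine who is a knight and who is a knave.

A (knave): "exactly one of F and D is a knight" — false. ✓
B is a knight, and the claim "D is a knave, and B is the same type as E" is indeed true.
C is a knight; "it is not the case that B is a knave" is true, as required.
D (knave): "it is not true that B and A are not the same type" — false. ✓
E is a knight, so "at most five of A, B, C, D, E, and F are knaves" must be true — and it is.
F is a knave; "exactly two of A, B, C, D, E, and F are knaves" is false, as required.

A is a knave, B is a knight, C is a knight, D is a knave, E is a knight, and F is a knave.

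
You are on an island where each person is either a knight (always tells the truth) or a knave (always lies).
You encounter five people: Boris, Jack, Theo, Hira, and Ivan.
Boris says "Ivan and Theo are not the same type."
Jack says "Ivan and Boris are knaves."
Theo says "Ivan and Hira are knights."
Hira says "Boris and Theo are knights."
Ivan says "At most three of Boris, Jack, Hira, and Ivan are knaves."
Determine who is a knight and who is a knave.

Suppose Boris is a knave. Then Boris's statement "Ivan and Theo are not the same type" would have to be false. Checking the 16 ways to assign the others, none is consistent with every speaker.
(For instance, with Jack=knave, Theo=knave, Hira=knave, Ivan=knight, Boris's claim "Ivan and Theo are not the same type" comes out true where it would need to be false.)
So Boris must be a knight, making "Ivan and Theo are not the same type" true. Taking Boris=knight, Jack=knave, Theo=knave, Hira=knave, Ivan=knight, each remaining statement checks out:
  Jack (knave): "Ivan and Boris are knaves" — false. ✓
  Theo (knave): "Ivan and Hira are knights" — false. ✓
  Hira (knave): "Boris and Theo are knights" — false. ✓
  Ivan (knight): "at most three of Boris, Jack, Hira, and Ivan are knaves" — true. ✓
This is the unique consistent assignment.

Knights: Boris and Ivan. Knaves: Jack, Theo, and Hira.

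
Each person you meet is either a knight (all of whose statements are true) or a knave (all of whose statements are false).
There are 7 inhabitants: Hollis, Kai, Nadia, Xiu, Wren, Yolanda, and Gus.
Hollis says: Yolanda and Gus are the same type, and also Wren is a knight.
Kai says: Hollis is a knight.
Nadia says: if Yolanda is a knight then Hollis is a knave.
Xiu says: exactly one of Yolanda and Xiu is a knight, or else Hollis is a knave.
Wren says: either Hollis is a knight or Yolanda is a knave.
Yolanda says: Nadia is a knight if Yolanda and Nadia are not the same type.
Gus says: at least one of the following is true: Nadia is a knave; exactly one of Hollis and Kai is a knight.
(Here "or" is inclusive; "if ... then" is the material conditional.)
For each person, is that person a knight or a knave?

Knights: Nadia, Xiu, and Yolanda. Knaves: Hollis, Kai, Wren, and Gus.

As a knave, Hollis's statement "Yolanda and Gus are the same type, and also Wren is a knight" should be False; it is.
Kai (knave): "Hollis is a knight" — False. ✓
Since Nadia is a knight, "if Yolanda is a knight then Hollis is a knave" needs to be true, which holds.
Xiu (knight): "exactly one of Yolanda and Xiu is a knight, or else Hollis is a knave" — true. ✓
Since Wren is a knave, "either Hollis is a knight or Yolanda is a knave" needs to be False, which holds.
Yolanda is a knight, so "Nadia is a knight if Yolanda and Nadia are not the same type" must be true — and it is.
Gus is a knave; "at least one of the following is true: Nadia is a knave; exactly one of Hollis and Kai is a knight" is False, as required.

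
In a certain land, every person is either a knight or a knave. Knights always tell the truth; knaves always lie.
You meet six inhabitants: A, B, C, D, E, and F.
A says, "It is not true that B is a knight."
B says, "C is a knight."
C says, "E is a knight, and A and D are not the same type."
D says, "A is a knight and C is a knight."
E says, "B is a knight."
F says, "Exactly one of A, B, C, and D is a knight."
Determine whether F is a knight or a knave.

F is a knight.

Consistent assignments: {A=knight, B=knave, C=knave, D=knave, E=knave, F=knight}
In every consistent assignment, F is a knight.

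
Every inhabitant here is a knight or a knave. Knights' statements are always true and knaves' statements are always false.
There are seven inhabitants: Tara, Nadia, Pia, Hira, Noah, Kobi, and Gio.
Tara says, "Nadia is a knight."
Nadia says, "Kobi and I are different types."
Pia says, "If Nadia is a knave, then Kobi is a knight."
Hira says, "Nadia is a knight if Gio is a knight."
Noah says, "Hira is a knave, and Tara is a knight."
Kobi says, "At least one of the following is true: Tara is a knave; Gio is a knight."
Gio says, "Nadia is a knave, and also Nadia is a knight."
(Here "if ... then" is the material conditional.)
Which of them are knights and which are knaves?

Knights: Tara, Nadia, Pia, and Hira. Knaves: Noah, Kobi, and Gio.

Since Tara is a knight, "Nadia is a knight" needs to be True, which holds.
Nadia is a knight, and the claim "Kobi and I are different types" is indeed True.
Since Pia is a knight, "if Nadia is a knave, then Kobi is a knight" needs to be True, which holds.
As a knight, Hira's statement "Nadia is a knight if Gio is a knight" should be True; it is.
Noah is a knave, so "Hira is a knave, and Tara is a knight" must be False — and it is.
Since Kobi is a knave, "at least one of the following is true: Tara is a knave; Gio is a knight" needs to be False, which holds.
Gio is a knave, so "Nadia is a knave, and also Nadia is a knight" must be False — and it is.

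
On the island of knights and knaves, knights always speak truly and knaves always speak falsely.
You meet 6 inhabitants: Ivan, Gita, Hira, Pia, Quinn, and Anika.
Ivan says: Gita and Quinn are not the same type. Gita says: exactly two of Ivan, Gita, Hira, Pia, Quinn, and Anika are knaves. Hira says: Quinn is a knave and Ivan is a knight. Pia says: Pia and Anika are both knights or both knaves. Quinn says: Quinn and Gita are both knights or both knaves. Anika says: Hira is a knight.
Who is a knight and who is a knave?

Ivan is a knight, so "Gita and Quinn are not the same type" must be True — and it is.
As a knight, Gita's statement "exactly two of Ivan, Gita, Hira, Pia, Quinn, and Anika are knaves" should be True; it is.
Hira (knight): "Quinn is a knave and Ivan is a knight" — True. ✓
As a knave, Pia's statement "Pia and Anika are both knights or both knaves" should be False; it is.
Quinn is a knave; "Quinn and Gita are both knights or both knaves" is False, as required.
Anika is a knight, and the claim "Hira is a knight" is indeed True.

Ivan is a knight, Gita is a knight, Hira is a knight, Pia is a knave, Quinn is a knave, and Anika is a knight.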